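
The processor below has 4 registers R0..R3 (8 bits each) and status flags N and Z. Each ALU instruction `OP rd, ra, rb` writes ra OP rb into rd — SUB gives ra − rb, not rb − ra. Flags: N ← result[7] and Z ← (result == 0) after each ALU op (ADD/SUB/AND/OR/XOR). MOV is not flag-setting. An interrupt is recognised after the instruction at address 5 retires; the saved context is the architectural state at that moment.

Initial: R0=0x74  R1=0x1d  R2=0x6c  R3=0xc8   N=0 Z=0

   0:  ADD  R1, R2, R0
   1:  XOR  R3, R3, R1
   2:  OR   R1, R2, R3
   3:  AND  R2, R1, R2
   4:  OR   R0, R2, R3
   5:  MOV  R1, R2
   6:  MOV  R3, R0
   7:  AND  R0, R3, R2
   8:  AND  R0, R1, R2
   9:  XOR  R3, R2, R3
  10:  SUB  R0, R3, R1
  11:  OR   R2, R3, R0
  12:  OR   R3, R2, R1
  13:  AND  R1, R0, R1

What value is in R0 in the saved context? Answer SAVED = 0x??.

after  0: R0=0x74 R1=0xe0 R2=0x6c R3=0xc8  N=1 Z=0
after  1: R0=0x74 R1=0xe0 R2=0x6c R3=0x28  N=0 Z=0
after  2: R0=0x74 R1=0x6c R2=0x6c R3=0x28  N=0 Z=0
after  3: R0=0x74 R1=0x6c R2=0x6c R3=0x28  N=0 Z=0
after  4: R0=0x6c R1=0x6c R2=0x6c R3=0x28  N=0 Z=0
after  5: R0=0x6c R1=0x6c R2=0x6c R3=0x28  N=0 Z=0
-- IRQ taken; context saved, return-PC = 6 --

SAVED = 0x6c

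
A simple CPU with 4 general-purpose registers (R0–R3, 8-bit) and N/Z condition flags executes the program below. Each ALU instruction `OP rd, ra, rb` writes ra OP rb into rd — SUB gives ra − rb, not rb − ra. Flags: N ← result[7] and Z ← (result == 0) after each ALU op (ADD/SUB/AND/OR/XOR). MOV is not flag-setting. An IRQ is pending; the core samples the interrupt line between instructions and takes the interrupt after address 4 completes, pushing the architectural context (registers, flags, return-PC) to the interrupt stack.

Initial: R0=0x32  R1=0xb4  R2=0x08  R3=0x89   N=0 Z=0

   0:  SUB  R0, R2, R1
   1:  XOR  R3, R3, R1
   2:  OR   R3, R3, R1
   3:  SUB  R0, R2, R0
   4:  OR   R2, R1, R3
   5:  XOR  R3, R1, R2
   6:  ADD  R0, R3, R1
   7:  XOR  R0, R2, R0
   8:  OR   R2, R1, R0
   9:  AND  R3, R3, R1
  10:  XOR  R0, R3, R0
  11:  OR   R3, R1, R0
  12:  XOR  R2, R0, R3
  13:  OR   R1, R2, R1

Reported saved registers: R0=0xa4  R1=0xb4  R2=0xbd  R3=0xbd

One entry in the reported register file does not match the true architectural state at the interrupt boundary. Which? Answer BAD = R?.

after  0: R0=0x54 R1=0xb4 R2=0x08 R3=0x89  N=0 Z=0
after  1: R0=0x54 R1=0xb4 R2=0x08 R3=0x3d  N=0 Z=0
after  2: R0=0x54 R1=0xb4 R2=0x08 R3=0xbd  N=1 Z=0
after  3: R0=0xb4 R1=0xb4 R2=0x08 R3=0xbd  N=1 Z=0
after  4: R0=0xb4 R1=0xb4 R2=0xbd R3=0xbd  N=1 Z=0
-- IRQ taken; context saved, return-PC = 5 --
mismatch: R0: reported 0xa4 vs actual 0xb4

BAD = R0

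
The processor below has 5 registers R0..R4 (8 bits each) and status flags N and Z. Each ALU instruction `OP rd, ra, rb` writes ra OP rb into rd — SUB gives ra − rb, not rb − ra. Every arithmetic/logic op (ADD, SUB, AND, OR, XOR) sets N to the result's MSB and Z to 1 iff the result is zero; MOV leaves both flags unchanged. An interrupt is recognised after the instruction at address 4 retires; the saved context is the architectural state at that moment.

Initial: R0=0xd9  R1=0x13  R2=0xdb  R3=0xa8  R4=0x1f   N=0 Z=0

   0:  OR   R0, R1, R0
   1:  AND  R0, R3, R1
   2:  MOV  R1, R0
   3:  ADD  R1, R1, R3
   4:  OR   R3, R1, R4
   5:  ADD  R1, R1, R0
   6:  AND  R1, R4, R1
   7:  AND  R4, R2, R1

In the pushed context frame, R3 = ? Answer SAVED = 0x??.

after  0: R0=0xdb R1=0x13 R2=0xdb R3=0xa8 R4=0x1f  N=1 Z=0
after  1: R0=0x00 R1=0x13 R2=0xdb R3=0xa8 R4=0x1f  N=0 Z=1
after  2: R0=0x00 R1=0x00 R2=0xdb R3=0xa8 R4=0x1f  N=0 Z=1
after  3: R0=0x00 R1=0xa8 R2=0xdb R3=0xa8 R4=0x1f  N=1 Z=0
after  4: R0=0x00 R1=0xa8 R2=0xdb R3=0xbf R4=0x1f  N=1 Z=0
-- IRQ taken; context saved, return-PC = 5 --

SAVED = 0xbf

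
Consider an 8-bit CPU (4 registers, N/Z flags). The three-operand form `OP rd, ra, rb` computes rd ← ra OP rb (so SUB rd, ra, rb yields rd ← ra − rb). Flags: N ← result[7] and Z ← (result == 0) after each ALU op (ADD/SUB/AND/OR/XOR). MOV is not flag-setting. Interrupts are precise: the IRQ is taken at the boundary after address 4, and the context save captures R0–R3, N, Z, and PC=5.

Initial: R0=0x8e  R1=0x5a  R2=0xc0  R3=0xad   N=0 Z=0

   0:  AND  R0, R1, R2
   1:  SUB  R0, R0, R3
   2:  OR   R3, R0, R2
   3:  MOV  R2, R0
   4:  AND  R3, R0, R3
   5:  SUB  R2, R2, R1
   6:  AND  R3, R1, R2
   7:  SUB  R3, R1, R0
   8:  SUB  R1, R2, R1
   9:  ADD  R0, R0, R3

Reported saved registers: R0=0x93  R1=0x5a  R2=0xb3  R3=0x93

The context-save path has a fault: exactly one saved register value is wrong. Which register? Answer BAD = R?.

BAD = R2

after  0: R0=0x40 R1=0x5a R2=0xc0 R3=0xad  N=0 Z=0
after  1: R0=0x93 R1=0x5a R2=0xc0 R3=0xad  N=1 Z=0
after  2: R0=0x93 R1=0x5a R2=0xc0 R3=0xd3  N=1 Z=0
after  3: R0=0x93 R1=0x5a R2=0x93 R3=0xd3  N=1 Z=0
after  4: R0=0x93 R1=0x5a R2=0x93 R3=0x93  N=1 Z=0
-- IRQ taken; context saved, return-PC = 5 --
mismatch: R2: reported 0xb3 vs actual 0x93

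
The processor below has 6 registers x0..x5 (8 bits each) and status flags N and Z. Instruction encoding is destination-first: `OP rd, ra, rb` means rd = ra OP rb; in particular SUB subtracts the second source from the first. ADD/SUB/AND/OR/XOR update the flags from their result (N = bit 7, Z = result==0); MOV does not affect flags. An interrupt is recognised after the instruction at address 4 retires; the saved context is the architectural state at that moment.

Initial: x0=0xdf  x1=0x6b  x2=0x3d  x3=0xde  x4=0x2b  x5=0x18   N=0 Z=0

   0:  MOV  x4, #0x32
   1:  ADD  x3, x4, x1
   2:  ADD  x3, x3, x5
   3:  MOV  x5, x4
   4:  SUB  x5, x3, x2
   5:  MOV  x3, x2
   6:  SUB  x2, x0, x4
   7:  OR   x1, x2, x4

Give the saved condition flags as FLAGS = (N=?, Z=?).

after  0: x0=0xdf x1=0x6b x2=0x3d x3=0xde x4=0x32 x5=0x18  N=0 Z=0
after  1: x0=0xdf x1=0x6b x2=0x3d x3=0x9d x4=0x32 x5=0x18  N=1 Z=0
after  2: x0=0xdf x1=0x6b x2=0x3d x3=0xb5 x4=0x32 x5=0x18  N=1 Z=0
after  3: x0=0xdf x1=0x6b x2=0x3d x3=0xb5 x4=0x32 x5=0x32  N=1 Z=0
after  4: x0=0xdf x1=0x6b x2=0x3d x3=0xb5 x4=0x32 x5=0x78  N=0 Z=0
-- IRQ taken; context saved, return-PC = 5 --

FLAGS = (N=0, Z=0)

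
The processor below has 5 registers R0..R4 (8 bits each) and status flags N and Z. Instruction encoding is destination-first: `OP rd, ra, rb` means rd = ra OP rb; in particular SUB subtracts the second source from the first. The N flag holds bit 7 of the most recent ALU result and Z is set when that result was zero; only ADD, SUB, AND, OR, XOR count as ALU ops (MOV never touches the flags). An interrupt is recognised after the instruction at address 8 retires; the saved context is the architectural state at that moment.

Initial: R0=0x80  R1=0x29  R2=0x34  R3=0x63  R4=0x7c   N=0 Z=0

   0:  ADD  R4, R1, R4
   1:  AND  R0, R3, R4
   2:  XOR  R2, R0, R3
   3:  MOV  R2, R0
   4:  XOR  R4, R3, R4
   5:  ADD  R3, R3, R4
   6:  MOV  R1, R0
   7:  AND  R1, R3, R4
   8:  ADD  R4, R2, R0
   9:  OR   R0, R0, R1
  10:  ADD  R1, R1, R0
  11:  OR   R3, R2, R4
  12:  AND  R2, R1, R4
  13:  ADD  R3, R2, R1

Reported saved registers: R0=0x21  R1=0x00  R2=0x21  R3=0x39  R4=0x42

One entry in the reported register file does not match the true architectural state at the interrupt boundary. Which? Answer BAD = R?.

after  0: R0=0x80 R1=0x29 R2=0x34 R3=0x63 R4=0xa5  N=1 Z=0
after  1: R0=0x21 R1=0x29 R2=0x34 R3=0x63 R4=0xa5  N=0 Z=0
after  2: R0=0x21 R1=0x29 R2=0x42 R3=0x63 R4=0xa5  N=0 Z=0
after  3: R0=0x21 R1=0x29 R2=0x21 R3=0x63 R4=0xa5  N=0 Z=0
after  4: R0=0x21 R1=0x29 R2=0x21 R3=0x63 R4=0xc6  N=1 Z=0
after  5: R0=0x21 R1=0x29 R2=0x21 R3=0x29 R4=0xc6  N=0 Z=0
after  6: R0=0x21 R1=0x21 R2=0x21 R3=0x29 R4=0xc6  N=0 Z=0
after  7: R0=0x21 R1=0x00 R2=0x21 R3=0x29 R4=0xc6  N=0 Z=1
after  8: R0=0x21 R1=0x00 R2=0x21 R3=0x29 R4=0x42  N=0 Z=0
-- IRQ taken; context saved, return-PC = 9 --
mismatch: R3: reported 0x39 vs actual 0x29

BAD = R3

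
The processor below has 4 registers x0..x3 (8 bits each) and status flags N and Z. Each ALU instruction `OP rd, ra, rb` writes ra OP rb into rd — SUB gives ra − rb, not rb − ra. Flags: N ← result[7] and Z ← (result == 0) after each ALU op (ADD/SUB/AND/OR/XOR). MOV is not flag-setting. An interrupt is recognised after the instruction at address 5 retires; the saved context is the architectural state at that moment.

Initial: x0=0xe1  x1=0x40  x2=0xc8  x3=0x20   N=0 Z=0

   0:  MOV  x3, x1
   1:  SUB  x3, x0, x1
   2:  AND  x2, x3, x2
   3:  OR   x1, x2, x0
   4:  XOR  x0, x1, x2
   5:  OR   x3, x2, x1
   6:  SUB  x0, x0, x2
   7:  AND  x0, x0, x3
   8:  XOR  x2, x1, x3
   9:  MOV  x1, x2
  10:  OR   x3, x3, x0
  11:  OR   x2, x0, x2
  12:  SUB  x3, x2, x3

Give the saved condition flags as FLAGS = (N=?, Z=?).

FLAGS = (N=1, Z=0)

after  0: x0=0xe1 x1=0x40 x2=0xc8 x3=0x40  N=0 Z=0
after  1: x0=0xe1 x1=0x40 x2=0xc8 x3=0xa1  N=1 Z=0
after  2: x0=0xe1 x1=0x40 x2=0x80 x3=0xa1  N=1 Z=0
after  3: x0=0xe1 x1=0xe1 x2=0x80 x3=0xa1  N=1 Z=0
after  4: x0=0x61 x1=0xe1 x2=0x80 x3=0xa1  N=0 Z=0
after  5: x0=0x61 x1=0xe1 x2=0x80 x3=0xe1  N=1 Z=0
-- IRQ taken; context saved, return-PC = 6 --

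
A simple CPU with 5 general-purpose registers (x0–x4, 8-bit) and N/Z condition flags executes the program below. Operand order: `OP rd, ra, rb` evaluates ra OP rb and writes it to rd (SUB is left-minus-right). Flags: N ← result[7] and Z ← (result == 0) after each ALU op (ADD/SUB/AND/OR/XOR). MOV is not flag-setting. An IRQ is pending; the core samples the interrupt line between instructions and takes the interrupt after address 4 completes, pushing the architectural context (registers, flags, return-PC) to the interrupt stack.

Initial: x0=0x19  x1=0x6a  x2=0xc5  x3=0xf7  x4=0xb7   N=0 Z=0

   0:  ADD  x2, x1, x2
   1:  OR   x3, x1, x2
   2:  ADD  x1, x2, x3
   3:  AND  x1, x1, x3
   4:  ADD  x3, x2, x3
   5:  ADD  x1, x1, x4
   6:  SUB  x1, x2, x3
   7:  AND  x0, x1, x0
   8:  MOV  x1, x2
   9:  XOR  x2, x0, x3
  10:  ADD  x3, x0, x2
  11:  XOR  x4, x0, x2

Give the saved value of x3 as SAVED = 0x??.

after  0: x0=0x19 x1=0x6a x2=0x2f x3=0xf7 x4=0xb7  N=0 Z=0
after  1: x0=0x19 x1=0x6a x2=0x2f x3=0x6f x4=0xb7  N=0 Z=0
after  2: x0=0x19 x1=0x9e x2=0x2f x3=0x6f x4=0xb7  N=1 Z=0
after  3: x0=0x19 x1=0x0e x2=0x2f x3=0x6f x4=0xb7  N=0 Z=0
after  4: x0=0x19 x1=0x0e x2=0x2f x3=0x9e x4=0xb7  N=1 Z=0
-- IRQ taken; context saved, return-PC = 5 --

SAVED = 0x9e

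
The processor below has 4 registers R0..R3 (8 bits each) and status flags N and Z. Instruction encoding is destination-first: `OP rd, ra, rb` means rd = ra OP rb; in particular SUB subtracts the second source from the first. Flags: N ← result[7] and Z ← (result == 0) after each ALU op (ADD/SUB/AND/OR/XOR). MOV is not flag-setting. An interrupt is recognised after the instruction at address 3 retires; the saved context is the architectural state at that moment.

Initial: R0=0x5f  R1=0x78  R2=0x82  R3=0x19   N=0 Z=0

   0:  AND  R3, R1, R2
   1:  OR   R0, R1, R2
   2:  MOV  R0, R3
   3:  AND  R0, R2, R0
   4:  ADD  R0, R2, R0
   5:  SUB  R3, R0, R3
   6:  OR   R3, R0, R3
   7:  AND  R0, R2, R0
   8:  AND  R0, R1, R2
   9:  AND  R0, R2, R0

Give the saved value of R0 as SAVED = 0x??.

after  0: R0=0x5f R1=0x78 R2=0x82 R3=0x00  N=0 Z=1
after  1: R0=0xfa R1=0x78 R2=0x82 R3=0x00  N=1 Z=0
after  2: R0=0x00 R1=0x78 R2=0x82 R3=0x00  N=1 Z=0
after  3: R0=0x00 R1=0x78 R2=0x82 R3=0x00  N=0 Z=1
-- IRQ taken; context saved, return-PC = 4 --

SAVED = 0x00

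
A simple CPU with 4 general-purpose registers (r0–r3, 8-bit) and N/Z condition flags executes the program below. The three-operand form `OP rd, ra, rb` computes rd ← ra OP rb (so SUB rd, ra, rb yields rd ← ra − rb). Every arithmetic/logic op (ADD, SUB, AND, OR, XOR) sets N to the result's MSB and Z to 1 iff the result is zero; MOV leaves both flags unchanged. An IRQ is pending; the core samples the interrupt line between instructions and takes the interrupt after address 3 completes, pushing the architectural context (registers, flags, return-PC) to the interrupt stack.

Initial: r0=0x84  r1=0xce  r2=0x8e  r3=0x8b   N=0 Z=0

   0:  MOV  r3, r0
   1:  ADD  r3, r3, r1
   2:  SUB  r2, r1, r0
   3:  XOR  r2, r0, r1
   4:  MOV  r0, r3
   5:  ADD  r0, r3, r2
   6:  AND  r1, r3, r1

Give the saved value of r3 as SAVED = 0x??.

after  0: r0=0x84 r1=0xce r2=0x8e r3=0x84  N=0 Z=0
after  1: r0=0x84 r1=0xce r2=0x8e r3=0x52  N=0 Z=0
after  2: r0=0x84 r1=0xce r2=0x4a r3=0x52  N=0 Z=0
after  3: r0=0x84 r1=0xce r2=0x4a r3=0x52  N=0 Z=0
-- IRQ taken; context saved, return-PC = 4 --

SAVED = 0x52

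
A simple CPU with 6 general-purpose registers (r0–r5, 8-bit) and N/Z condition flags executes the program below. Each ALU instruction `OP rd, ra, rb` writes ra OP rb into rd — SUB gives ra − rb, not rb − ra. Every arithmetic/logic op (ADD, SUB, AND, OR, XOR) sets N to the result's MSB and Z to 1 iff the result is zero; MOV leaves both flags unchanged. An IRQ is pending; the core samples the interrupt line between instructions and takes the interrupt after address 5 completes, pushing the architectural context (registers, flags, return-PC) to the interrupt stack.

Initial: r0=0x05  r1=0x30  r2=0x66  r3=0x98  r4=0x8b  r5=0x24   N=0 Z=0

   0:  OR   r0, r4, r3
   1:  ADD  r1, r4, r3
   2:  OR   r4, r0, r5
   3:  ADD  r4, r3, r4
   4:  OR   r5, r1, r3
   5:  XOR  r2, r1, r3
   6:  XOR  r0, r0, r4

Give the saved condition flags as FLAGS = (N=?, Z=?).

after  0: r0=0x9b r1=0x30 r2=0x66 r3=0x98 r4=0x8b r5=0x24  N=1 Z=0
after  1: r0=0x9b r1=0x23 r2=0x66 r3=0x98 r4=0x8b r5=0x24  N=0 Z=0
after  2: r0=0x9b r1=0x23 r2=0x66 r3=0x98 r4=0xbf r5=0x24  N=1 Z=0
after  3: r0=0x9b r1=0x23 r2=0x66 r3=0x98 r4=0x57 r5=0x24  N=0 Z=0
after  4: r0=0x9b r1=0x23 r2=0x66 r3=0x98 r4=0x57 r5=0xbb  N=1 Z=0
after  5: r0=0x9b r1=0x23 r2=0xbb r3=0x98 r4=0x57 r5=0xbb  N=1 Z=0
-- IRQ taken; context saved, return-PC = 6 --

FLAGS = (N=1, Z=0)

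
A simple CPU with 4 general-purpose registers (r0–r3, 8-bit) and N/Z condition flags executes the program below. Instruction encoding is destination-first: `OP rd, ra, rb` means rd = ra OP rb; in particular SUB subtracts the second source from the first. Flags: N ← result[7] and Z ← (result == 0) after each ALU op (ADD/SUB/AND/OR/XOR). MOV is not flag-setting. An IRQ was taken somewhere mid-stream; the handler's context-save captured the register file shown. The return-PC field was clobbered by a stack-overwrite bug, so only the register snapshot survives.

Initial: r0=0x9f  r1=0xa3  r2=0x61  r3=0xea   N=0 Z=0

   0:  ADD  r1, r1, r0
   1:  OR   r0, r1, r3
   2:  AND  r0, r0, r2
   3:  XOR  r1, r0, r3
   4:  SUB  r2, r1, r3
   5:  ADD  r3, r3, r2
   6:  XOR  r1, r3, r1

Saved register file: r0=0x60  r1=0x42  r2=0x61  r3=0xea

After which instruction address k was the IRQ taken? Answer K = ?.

K = 2

after  0: r0=0x9f r1=0x42 r2=0x61 r3=0xea  N=0 Z=0
after  1: r0=0xea r1=0x42 r2=0x61 r3=0xea  N=1 Z=0
after  2: r0=0x60 r1=0x42 r2=0x61 r3=0xea  N=0 Z=0
-- IRQ taken; context saved, return-PC = 3 --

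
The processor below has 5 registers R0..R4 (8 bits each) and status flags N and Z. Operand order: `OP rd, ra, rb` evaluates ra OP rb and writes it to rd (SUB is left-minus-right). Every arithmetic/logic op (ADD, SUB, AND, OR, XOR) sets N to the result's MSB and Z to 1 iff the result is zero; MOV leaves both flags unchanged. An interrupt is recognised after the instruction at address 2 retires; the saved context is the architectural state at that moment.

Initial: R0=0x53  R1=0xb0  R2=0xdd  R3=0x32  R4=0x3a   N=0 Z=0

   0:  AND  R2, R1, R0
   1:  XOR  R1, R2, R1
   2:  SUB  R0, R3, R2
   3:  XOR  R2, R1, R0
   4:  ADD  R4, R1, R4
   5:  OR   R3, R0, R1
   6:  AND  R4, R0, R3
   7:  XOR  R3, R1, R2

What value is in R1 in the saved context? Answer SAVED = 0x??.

after  0: R0=0x53 R1=0xb0 R2=0x10 R3=0x32 R4=0x3a  N=0 Z=0
after  1: R0=0x53 R1=0xa0 R2=0x10 R3=0x32 R4=0x3a  N=1 Z=0
after  2: R0=0x22 R1=0xa0 R2=0x10 R3=0x32 R4=0x3a  N=0 Z=0
-- IRQ taken; context saved, return-PC = 3 --

SAVED = 0xa0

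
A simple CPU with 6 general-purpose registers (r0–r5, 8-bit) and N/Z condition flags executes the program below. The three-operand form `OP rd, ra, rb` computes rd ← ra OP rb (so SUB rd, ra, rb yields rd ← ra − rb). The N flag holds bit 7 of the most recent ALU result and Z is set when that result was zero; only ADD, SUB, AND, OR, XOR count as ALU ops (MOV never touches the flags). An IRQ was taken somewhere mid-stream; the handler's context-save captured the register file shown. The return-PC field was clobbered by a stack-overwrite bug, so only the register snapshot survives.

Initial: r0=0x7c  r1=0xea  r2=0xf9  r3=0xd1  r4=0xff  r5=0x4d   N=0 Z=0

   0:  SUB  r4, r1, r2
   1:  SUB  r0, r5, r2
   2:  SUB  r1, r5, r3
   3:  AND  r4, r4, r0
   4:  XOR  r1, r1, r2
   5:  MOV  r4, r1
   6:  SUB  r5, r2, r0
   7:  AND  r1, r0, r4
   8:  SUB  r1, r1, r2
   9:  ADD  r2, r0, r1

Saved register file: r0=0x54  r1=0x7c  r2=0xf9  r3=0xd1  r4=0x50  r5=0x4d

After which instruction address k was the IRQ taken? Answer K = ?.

K = 3

after  0: r0=0x7c r1=0xea r2=0xf9 r3=0xd1 r4=0xf1 r5=0x4d  N=1 Z=0
after  1: r0=0x54 r1=0xea r2=0xf9 r3=0xd1 r4=0xf1 r5=0x4d  N=0 Z=0
after  2: r0=0x54 r1=0x7c r2=0xf9 r3=0xd1 r4=0xf1 r5=0x4d  N=0 Z=0
after  3: r0=0x54 r1=0x7c r2=0xf9 r3=0xd1 r4=0x50 r5=0x4d  N=0 Z=0
-- IRQ taken; context saved, return-PC = 4 --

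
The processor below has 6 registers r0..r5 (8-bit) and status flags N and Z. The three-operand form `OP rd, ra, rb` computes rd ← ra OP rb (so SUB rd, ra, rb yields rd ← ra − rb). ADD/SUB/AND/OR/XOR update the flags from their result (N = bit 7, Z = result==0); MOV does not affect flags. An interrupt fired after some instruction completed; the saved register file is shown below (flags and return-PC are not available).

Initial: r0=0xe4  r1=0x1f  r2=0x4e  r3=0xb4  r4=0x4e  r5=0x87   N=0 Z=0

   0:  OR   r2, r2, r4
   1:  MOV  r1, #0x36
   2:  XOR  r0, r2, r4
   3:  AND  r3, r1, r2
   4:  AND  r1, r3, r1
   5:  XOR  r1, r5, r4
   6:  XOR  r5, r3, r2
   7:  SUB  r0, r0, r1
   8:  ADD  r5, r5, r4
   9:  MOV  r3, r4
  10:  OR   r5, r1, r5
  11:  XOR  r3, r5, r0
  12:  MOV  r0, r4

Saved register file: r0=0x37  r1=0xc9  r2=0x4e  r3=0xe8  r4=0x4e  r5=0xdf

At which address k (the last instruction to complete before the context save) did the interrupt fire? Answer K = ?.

after  0: r0=0xe4 r1=0x1f r2=0x4e r3=0xb4 r4=0x4e r5=0x87  N=0 Z=0
after  1: r0=0xe4 r1=0x36 r2=0x4e r3=0xb4 r4=0x4e r5=0x87  N=0 Z=0
after  2: r0=0x00 r1=0x36 r2=0x4e r3=0xb4 r4=0x4e r5=0x87  N=0 Z=1
after  3: r0=0x00 r1=0x36 r2=0x4e r3=0x06 r4=0x4e r5=0x87  N=0 Z=0
after  4: r0=0x00 r1=0x06 r2=0x4e r3=0x06 r4=0x4e r5=0x87  N=0 Z=0
after  5: r0=0x00 r1=0xc9 r2=0x4e r3=0x06 r4=0x4e r5=0x87  N=1 Z=0
after  6: r0=0x00 r1=0xc9 r2=0x4e r3=0x06 r4=0x4e r5=0x48  N=0 Z=0
after  7: r0=0x37 r1=0xc9 r2=0x4e r3=0x06 r4=0x4e r5=0x48  N=0 Z=0
after  8: r0=0x37 r1=0xc9 r2=0x4e r3=0x06 r4=0x4e r5=0x96  N=1 Z=0
after  9: r0=0x37 r1=0xc9 r2=0x4e r3=0x4e r4=0x4e r5=0x96  N=1 Z=0
after 10: r0=0x37 r1=0xc9 r2=0x4e r3=0x4e r4=0x4e r5=0xdf  N=1 Z=0
after 11: r0=0x37 r1=0xc9 r2=0x4e r3=0xe8 r4=0x4e r5=0xdf  N=1 Z=0
-- IRQ taken; context saved, return-PC = 12 --

K = 11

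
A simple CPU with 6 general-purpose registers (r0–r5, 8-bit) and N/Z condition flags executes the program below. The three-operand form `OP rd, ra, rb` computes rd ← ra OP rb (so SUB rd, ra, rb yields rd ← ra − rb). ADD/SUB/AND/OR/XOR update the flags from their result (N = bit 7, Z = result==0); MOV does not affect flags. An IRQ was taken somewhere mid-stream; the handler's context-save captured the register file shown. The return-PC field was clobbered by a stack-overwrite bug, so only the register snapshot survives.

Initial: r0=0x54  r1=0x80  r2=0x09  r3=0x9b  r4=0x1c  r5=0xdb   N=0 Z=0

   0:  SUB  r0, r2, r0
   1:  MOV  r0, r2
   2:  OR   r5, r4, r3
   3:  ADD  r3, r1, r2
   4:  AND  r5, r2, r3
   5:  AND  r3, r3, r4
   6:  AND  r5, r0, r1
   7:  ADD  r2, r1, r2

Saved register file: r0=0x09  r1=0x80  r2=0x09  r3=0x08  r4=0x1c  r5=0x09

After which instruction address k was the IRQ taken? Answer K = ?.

after  0: r0=0xb5 r1=0x80 r2=0x09 r3=0x9b r4=0x1c r5=0xdb  N=1 Z=0
after  1: r0=0x09 r1=0x80 r2=0x09 r3=0x9b r4=0x1c r5=0xdb  N=1 Z=0
after  2: r0=0x09 r1=0x80 r2=0x09 r3=0x9b r4=0x1c r5=0x9f  N=1 Z=0
after  3: r0=0x09 r1=0x80 r2=0x09 r3=0x89 r4=0x1c r5=0x9f  N=1 Z=0
after  4: r0=0x09 r1=0x80 r2=0x09 r3=0x89 r4=0x1c r5=0x09  N=0 Z=0
after  5: r0=0x09 r1=0x80 r2=0x09 r3=0x08 r4=0x1c r5=0x09  N=0 Z=0
-- IRQ taken; context saved, return-PC = 6 --

K = 5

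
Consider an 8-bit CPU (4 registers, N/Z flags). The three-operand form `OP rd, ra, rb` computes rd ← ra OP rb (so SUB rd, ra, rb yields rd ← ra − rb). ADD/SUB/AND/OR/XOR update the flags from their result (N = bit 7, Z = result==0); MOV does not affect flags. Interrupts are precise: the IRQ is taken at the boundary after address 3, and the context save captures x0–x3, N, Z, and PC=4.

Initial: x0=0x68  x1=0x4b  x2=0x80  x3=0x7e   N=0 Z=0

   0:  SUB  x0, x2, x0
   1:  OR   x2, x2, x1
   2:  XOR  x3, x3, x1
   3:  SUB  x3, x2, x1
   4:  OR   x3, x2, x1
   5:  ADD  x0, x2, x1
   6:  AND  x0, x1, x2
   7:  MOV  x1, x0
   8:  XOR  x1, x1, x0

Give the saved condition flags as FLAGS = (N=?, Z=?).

after  0: x0=0x18 x1=0x4b x2=0x80 x3=0x7e  N=0 Z=0
after  1: x0=0x18 x1=0x4b x2=0xcb x3=0x7e  N=1 Z=0
after  2: x0=0x18 x1=0x4b x2=0xcb x3=0x35  N=0 Z=0
after  3: x0=0x18 x1=0x4b x2=0xcb x3=0x80  N=1 Z=0
-- IRQ taken; context saved, return-PC = 4 --

FLAGS = (N=1, Z=0)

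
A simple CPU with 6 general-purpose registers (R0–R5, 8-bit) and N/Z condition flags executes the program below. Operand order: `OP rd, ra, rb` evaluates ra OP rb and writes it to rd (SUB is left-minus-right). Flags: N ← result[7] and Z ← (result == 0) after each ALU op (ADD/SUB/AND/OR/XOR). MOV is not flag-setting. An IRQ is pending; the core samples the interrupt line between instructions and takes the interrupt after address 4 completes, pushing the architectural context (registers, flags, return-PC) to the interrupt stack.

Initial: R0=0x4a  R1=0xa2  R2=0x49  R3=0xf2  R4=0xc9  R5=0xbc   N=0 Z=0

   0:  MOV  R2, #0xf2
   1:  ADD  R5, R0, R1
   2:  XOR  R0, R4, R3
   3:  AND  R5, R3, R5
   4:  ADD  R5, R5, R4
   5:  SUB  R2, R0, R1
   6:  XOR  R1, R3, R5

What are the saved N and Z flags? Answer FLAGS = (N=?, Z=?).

after  0: R0=0x4a R1=0xa2 R2=0xf2 R3=0xf2 R4=0xc9 R5=0xbc  N=0 Z=0
after  1: R0=0x4a R1=0xa2 R2=0xf2 R3=0xf2 R4=0xc9 R5=0xec  N=1 Z=0
after  2: R0=0x3b R1=0xa2 R2=0xf2 R3=0xf2 R4=0xc9 R5=0xec  N=0 Z=0
after  3: R0=0x3b R1=0xa2 R2=0xf2 R3=0xf2 R4=0xc9 R5=0xe0  N=1 Z=0
after  4: R0=0x3b R1=0xa2 R2=0xf2 R3=0xf2 R4=0xc9 R5=0xa9  N=1 Z=0
-- IRQ taken; context saved, return-PC = 5 --

FLAGS = (N=1, Z=0)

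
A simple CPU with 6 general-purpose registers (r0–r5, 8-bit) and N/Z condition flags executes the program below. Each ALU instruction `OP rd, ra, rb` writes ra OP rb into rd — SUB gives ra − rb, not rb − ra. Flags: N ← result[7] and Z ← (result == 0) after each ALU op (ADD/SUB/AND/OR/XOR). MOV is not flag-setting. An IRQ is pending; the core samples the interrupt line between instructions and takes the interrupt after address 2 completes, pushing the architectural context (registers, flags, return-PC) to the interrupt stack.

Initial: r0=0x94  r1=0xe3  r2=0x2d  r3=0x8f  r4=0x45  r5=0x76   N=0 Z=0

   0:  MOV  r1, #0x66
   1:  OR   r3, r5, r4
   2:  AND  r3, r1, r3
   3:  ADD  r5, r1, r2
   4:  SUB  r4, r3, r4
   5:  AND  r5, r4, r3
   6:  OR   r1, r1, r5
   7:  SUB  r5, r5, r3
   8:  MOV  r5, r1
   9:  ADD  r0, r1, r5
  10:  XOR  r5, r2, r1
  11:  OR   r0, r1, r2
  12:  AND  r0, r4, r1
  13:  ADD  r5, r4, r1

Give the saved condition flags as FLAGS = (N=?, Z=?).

after  0: r0=0x94 r1=0x66 r2=0x2d r3=0x8f r4=0x45 r5=0x76  N=0 Z=0
after  1: r0=0x94 r1=0x66 r2=0x2d r3=0x77 r4=0x45 r5=0x76  N=0 Z=0
after  2: r0=0x94 r1=0x66 r2=0x2d r3=0x66 r4=0x45 r5=0x76  N=0 Z=0
-- IRQ taken; context saved, return-PC = 3 --

FLAGS = (N=0, Z=0)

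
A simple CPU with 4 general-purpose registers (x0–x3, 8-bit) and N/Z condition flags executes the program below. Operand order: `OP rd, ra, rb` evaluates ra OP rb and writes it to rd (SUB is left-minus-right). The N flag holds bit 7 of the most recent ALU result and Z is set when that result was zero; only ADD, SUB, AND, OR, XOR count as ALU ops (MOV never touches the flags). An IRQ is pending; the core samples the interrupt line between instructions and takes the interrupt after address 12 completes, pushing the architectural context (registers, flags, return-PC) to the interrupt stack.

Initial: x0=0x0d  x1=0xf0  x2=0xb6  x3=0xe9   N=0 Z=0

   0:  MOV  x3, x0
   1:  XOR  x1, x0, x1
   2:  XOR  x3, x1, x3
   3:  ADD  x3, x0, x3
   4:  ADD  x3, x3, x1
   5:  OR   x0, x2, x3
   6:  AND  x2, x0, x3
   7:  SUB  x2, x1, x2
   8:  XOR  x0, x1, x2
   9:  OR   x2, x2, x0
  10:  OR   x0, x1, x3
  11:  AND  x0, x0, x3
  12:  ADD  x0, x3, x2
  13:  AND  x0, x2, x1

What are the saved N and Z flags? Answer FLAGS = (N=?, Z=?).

FLAGS = (N=1, Z=0)

after  0: x0=0x0d x1=0xf0 x2=0xb6 x3=0x0d  N=0 Z=0
after  1: x0=0x0d x1=0xfd x2=0xb6 x3=0x0d  N=1 Z=0
after  2: x0=0x0d x1=0xfd x2=0xb6 x3=0xf0  N=1 Z=0
after  3: x0=0x0d x1=0xfd x2=0xb6 x3=0xfd  N=1 Z=0
after  4: x0=0x0d x1=0xfd x2=0xb6 x3=0xfa  N=1 Z=0
after  5: x0=0xfe x1=0xfd x2=0xb6 x3=0xfa  N=1 Z=0
after  6: x0=0xfe x1=0xfd x2=0xfa x3=0xfa  N=1 Z=0
after  7: x0=0xfe x1=0xfd x2=0x03 x3=0xfa  N=0 Z=0
after  8: x0=0xfe x1=0xfd x2=0x03 x3=0xfa  N=1 Z=0
after  9: x0=0xfe x1=0xfd x2=0xff x3=0xfa  N=1 Z=0
after 10: x0=0xff x1=0xfd x2=0xff x3=0xfa  N=1 Z=0
after 11: x0=0xfa x1=0xfd x2=0xff x3=0xfa  N=1 Z=0
after 12: x0=0xf9 x1=0xfd x2=0xff x3=0xfa  N=1 Z=0
-- IRQ taken; context saved, return-PC = 13 --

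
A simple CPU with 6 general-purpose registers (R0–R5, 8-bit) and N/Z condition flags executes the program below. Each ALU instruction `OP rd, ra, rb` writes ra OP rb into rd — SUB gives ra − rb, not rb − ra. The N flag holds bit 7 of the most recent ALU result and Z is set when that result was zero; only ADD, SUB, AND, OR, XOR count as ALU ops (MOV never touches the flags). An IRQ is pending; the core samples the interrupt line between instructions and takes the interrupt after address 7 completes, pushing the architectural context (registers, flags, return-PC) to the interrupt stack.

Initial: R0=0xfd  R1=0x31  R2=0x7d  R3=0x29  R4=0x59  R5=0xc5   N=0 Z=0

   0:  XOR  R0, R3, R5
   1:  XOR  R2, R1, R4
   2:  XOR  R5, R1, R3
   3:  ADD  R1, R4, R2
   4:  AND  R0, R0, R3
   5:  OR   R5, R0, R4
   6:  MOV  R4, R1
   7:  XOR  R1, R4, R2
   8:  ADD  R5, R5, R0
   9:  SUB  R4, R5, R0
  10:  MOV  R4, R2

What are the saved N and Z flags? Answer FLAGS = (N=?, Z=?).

FLAGS = (N=1, Z=0)

after  0: R0=0xec R1=0x31 R2=0x7d R3=0x29 R4=0x59 R5=0xc5  N=1 Z=0
after  1: R0=0xec R1=0x31 R2=0x68 R3=0x29 R4=0x59 R5=0xc5  N=0 Z=0
after  2: R0=0xec R1=0x31 R2=0x68 R3=0x29 R4=0x59 R5=0x18  N=0 Z=0
after  3: R0=0xec R1=0xc1 R2=0x68 R3=0x29 R4=0x59 R5=0x18  N=1 Z=0
after  4: R0=0x28 R1=0xc1 R2=0x68 R3=0x29 R4=0x59 R5=0x18  N=0 Z=0
after  5: R0=0x28 R1=0xc1 R2=0x68 R3=0x29 R4=0x59 R5=0x79  N=0 Z=0
after  6: R0=0x28 R1=0xc1 R2=0x68 R3=0x29 R4=0xc1 R5=0x79  N=0 Z=0
after  7: R0=0x28 R1=0xa9 R2=0x68 R3=0x29 R4=0xc1 R5=0x79  N=1 Z=0
-- IRQ taken; context saved, return-PC = 8 --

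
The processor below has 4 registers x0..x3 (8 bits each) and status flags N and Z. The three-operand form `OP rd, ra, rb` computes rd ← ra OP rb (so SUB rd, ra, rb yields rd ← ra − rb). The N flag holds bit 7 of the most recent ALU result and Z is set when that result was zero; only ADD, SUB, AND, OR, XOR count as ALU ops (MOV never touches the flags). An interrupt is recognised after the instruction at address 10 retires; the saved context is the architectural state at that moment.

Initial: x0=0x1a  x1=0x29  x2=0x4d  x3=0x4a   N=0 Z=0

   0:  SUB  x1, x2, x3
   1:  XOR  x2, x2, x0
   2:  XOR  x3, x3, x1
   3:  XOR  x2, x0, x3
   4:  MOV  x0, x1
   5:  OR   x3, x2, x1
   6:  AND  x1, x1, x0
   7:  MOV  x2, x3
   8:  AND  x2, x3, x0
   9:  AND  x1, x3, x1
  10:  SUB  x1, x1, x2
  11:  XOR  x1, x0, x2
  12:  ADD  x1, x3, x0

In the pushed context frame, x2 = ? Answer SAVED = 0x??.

SAVED = 0x03

after  0: x0=0x1a x1=0x03 x2=0x4d x3=0x4a  N=0 Z=0
after  1: x0=0x1a x1=0x03 x2=0x57 x3=0x4a  N=0 Z=0
after  2: x0=0x1a x1=0x03 x2=0x57 x3=0x49  N=0 Z=0
after  3: x0=0x1a x1=0x03 x2=0x53 x3=0x49  N=0 Z=0
after  4: x0=0x03 x1=0x03 x2=0x53 x3=0x49  N=0 Z=0
after  5: x0=0x03 x1=0x03 x2=0x53 x3=0x53  N=0 Z=0
after  6: x0=0x03 x1=0x03 x2=0x53 x3=0x53  N=0 Z=0
after  7: x0=0x03 x1=0x03 x2=0x53 x3=0x53  N=0 Z=0
after  8: x0=0x03 x1=0x03 x2=0x03 x3=0x53  N=0 Z=0
after  9: x0=0x03 x1=0x03 x2=0x03 x3=0x53  N=0 Z=0
after 10: x0=0x03 x1=0x00 x2=0x03 x3=0x53  N=0 Z=1
-- IRQ taken; context saved, return-PC = 11 --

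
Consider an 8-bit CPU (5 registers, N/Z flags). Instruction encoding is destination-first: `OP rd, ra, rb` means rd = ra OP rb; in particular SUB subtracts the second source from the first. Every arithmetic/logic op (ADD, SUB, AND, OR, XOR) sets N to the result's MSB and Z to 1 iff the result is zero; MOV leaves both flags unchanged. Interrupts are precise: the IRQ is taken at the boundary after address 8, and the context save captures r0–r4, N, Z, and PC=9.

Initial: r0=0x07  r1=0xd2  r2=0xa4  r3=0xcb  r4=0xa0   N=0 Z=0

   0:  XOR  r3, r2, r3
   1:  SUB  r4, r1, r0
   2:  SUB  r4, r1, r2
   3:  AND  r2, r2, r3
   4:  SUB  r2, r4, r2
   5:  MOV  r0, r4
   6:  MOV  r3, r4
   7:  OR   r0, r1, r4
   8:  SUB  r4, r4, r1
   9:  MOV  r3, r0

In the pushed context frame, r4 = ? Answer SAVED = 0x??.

SAVED = 0x5c

after  0: r0=0x07 r1=0xd2 r2=0xa4 r3=0x6f r4=0xa0  N=0 Z=0
after  1: r0=0x07 r1=0xd2 r2=0xa4 r3=0x6f r4=0xcb  N=1 Z=0
after  2: r0=0x07 r1=0xd2 r2=0xa4 r3=0x6f r4=0x2e  N=0 Z=0
after  3: r0=0x07 r1=0xd2 r2=0x24 r3=0x6f r4=0x2e  N=0 Z=0
after  4: r0=0x07 r1=0xd2 r2=0x0a r3=0x6f r4=0x2e  N=0 Z=0
after  5: r0=0x2e r1=0xd2 r2=0x0a r3=0x6f r4=0x2e  N=0 Z=0
after  6: r0=0x2e r1=0xd2 r2=0x0a r3=0x2e r4=0x2e  N=0 Z=0
after  7: r0=0xfe r1=0xd2 r2=0x0a r3=0x2e r4=0x2e  N=1 Z=0
after  8: r0=0xfe r1=0xd2 r2=0x0a r3=0x2e r4=0x5c  N=0 Z=0
-- IRQ taken; context saved, return-PC = 9 --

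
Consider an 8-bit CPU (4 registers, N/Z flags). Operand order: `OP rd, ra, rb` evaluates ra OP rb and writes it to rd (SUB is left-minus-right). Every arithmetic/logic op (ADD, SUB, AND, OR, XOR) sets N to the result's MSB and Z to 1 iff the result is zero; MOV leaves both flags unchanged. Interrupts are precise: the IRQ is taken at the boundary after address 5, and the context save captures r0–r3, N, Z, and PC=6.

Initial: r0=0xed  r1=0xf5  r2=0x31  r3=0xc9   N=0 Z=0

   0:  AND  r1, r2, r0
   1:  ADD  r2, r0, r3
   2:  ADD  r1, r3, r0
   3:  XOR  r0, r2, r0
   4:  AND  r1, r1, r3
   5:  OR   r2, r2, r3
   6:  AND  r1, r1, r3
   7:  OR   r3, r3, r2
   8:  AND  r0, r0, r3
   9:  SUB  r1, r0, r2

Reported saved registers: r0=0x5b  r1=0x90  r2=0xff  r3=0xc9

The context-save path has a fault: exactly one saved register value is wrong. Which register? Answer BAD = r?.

after  0: r0=0xed r1=0x21 r2=0x31 r3=0xc9  N=0 Z=0
after  1: r0=0xed r1=0x21 r2=0xb6 r3=0xc9  N=1 Z=0
after  2: r0=0xed r1=0xb6 r2=0xb6 r3=0xc9  N=1 Z=0
after  3: r0=0x5b r1=0xb6 r2=0xb6 r3=0xc9  N=0 Z=0
after  4: r0=0x5b r1=0x80 r2=0xb6 r3=0xc9  N=1 Z=0
after  5: r0=0x5b r1=0x80 r2=0xff r3=0xc9  N=1 Z=0
-- IRQ taken; context saved, return-PC = 6 --
mismatch: r1: reported 0x90 vs actual 0x80

BAD = r1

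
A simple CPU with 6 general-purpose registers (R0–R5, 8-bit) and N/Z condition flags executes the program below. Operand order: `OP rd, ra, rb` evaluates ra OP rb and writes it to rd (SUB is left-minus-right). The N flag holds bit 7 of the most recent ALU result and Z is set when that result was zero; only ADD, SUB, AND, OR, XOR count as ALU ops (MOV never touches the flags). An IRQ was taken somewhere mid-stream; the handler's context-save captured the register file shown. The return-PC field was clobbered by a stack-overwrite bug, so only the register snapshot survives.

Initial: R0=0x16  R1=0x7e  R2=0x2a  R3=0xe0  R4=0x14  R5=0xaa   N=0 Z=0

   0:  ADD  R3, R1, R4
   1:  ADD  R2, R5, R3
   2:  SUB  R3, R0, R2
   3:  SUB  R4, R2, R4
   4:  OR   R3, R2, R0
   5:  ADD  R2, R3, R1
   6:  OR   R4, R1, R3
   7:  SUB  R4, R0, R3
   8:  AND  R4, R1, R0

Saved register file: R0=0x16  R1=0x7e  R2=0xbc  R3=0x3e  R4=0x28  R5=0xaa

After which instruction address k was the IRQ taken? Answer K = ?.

after  0: R0=0x16 R1=0x7e R2=0x2a R3=0x92 R4=0x14 R5=0xaa  N=1 Z=0
after  1: R0=0x16 R1=0x7e R2=0x3c R3=0x92 R4=0x14 R5=0xaa  N=0 Z=0
after  2: R0=0x16 R1=0x7e R2=0x3c R3=0xda R4=0x14 R5=0xaa  N=1 Z=0
after  3: R0=0x16 R1=0x7e R2=0x3c R3=0xda R4=0x28 R5=0xaa  N=0 Z=0
after  4: R0=0x16 R1=0x7e R2=0x3c R3=0x3e R4=0x28 R5=0xaa  N=0 Z=0
after  5: R0=0x16 R1=0x7e R2=0xbc R3=0x3e R4=0x28 R5=0xaa  N=1 Z=0
-- IRQ taken; context saved, return-PC = 6 --

K = 5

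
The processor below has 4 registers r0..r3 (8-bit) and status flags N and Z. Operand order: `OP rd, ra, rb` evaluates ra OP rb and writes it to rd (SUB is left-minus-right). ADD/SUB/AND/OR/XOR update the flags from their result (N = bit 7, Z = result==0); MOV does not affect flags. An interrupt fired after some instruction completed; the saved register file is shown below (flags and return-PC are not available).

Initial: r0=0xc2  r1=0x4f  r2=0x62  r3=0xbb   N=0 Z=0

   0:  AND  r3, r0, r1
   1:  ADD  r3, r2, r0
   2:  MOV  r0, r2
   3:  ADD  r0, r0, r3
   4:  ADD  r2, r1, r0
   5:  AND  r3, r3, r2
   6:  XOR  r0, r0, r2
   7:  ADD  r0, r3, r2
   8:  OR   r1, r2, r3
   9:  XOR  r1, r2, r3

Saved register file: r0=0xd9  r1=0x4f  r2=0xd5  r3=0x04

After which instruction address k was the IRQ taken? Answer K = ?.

after  0: r0=0xc2 r1=0x4f r2=0x62 r3=0x42  N=0 Z=0
after  1: r0=0xc2 r1=0x4f r2=0x62 r3=0x24  N=0 Z=0
after  2: r0=0x62 r1=0x4f r2=0x62 r3=0x24  N=0 Z=0
after  3: r0=0x86 r1=0x4f r2=0x62 r3=0x24  N=1 Z=0
after  4: r0=0x86 r1=0x4f r2=0xd5 r3=0x24  N=1 Z=0
after  5: r0=0x86 r1=0x4f r2=0xd5 r3=0x04  N=0 Z=0
after  6: r0=0x53 r1=0x4f r2=0xd5 r3=0x04  N=0 Z=0
after  7: r0=0xd9 r1=0x4f r2=0xd5 r3=0x04  N=1 Z=0
-- IRQ taken; context saved, return-PC = 8 --

K = 7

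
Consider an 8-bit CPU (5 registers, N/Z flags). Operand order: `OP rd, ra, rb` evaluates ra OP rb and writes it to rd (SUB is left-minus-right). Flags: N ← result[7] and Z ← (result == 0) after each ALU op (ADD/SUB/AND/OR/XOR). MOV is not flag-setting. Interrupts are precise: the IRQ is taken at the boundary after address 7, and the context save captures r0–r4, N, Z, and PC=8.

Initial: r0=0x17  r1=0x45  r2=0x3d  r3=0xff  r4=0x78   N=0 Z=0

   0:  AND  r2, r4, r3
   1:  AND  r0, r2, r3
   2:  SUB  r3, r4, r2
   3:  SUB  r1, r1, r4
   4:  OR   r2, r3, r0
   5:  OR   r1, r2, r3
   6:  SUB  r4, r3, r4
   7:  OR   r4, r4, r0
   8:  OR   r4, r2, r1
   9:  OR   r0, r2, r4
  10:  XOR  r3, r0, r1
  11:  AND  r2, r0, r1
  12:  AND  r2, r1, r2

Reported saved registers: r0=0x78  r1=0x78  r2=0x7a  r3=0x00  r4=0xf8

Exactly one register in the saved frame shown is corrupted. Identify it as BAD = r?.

BAD = r2

after  0: r0=0x17 r1=0x45 r2=0x78 r3=0xff r4=0x78  N=0 Z=0
after  1: r0=0x78 r1=0x45 r2=0x78 r3=0xff r4=0x78  N=0 Z=0
after  2: r0=0x78 r1=0x45 r2=0x78 r3=0x00 r4=0x78  N=0 Z=1
after  3: r0=0x78 r1=0xcd r2=0x78 r3=0x00 r4=0x78  N=1 Z=0
after  4: r0=0x78 r1=0xcd r2=0x78 r3=0x00 r4=0x78  N=0 Z=0
after  5: r0=0x78 r1=0x78 r2=0x78 r3=0x00 r4=0x78  N=0 Z=0
after  6: r0=0x78 r1=0x78 r2=0x78 r3=0x00 r4=0x88  N=1 Z=0
after  7: r0=0x78 r1=0x78 r2=0x78 r3=0x00 r4=0xf8  N=1 Z=0
-- IRQ taken; context saved, return-PC = 8 --
mismatch: r2: reported 0x7a vs actual 0x78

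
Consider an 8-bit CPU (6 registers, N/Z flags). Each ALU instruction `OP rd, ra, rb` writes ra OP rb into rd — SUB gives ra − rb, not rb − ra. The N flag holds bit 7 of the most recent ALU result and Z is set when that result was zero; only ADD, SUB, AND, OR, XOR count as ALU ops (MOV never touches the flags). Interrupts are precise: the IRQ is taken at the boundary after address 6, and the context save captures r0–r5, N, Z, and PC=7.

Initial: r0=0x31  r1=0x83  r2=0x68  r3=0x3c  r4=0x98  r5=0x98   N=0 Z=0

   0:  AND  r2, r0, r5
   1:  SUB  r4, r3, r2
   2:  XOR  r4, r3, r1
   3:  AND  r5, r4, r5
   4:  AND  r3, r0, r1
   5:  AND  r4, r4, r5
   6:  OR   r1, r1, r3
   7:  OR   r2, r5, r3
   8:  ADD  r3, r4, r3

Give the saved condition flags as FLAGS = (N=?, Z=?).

FLAGS = (N=1, Z=0)

after  0: r0=0x31 r1=0x83 r2=0x10 r3=0x3c r4=0x98 r5=0x98  N=0 Z=0
after  1: r0=0x31 r1=0x83 r2=0x10 r3=0x3c r4=0x2c r5=0x98  N=0 Z=0
after  2: r0=0x31 r1=0x83 r2=0x10 r3=0x3c r4=0xbf r5=0x98  N=1 Z=0
after  3: r0=0x31 r1=0x83 r2=0x10 r3=0x3c r4=0xbf r5=0x98  N=1 Z=0
after  4: r0=0x31 r1=0x83 r2=0x10 r3=0x01 r4=0xbf r5=0x98  N=0 Z=0
after  5: r0=0x31 r1=0x83 r2=0x10 r3=0x01 r4=0x98 r5=0x98  N=1 Z=0
after  6: r0=0x31 r1=0x83 r2=0x10 r3=0x01 r4=0x98 r5=0x98  N=1 Z=0
-- IRQ taken; context saved, return-PC = 7 --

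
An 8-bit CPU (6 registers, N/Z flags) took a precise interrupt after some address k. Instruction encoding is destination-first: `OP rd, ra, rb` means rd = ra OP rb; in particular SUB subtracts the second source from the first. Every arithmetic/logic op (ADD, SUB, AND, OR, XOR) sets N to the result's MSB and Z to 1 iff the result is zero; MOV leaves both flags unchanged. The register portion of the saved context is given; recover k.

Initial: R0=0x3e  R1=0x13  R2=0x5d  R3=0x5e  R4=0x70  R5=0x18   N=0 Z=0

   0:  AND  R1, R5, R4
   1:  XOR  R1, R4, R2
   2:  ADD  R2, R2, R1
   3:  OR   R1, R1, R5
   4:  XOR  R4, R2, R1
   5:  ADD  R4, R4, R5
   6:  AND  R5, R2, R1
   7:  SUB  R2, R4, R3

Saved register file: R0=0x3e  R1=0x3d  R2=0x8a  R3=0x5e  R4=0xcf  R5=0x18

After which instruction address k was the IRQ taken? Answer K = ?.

after  0: R0=0x3e R1=0x10 R2=0x5d R3=0x5e R4=0x70 R5=0x18  N=0 Z=0
after  1: R0=0x3e R1=0x2d R2=0x5d R3=0x5e R4=0x70 R5=0x18  N=0 Z=0
after  2: R0=0x3e R1=0x2d R2=0x8a R3=0x5e R4=0x70 R5=0x18  N=1 Z=0
after  3: R0=0x3e R1=0x3d R2=0x8a R3=0x5e R4=0x70 R5=0x18  N=0 Z=0
after  4: R0=0x3e R1=0x3d R2=0x8a R3=0x5e R4=0xb7 R5=0x18  N=1 Z=0
after  5: R0=0x3e R1=0x3d R2=0x8a R3=0x5e R4=0xcf R5=0x18  N=1 Z=0
-- IRQ taken; context saved, return-PC = 6 --

K = 5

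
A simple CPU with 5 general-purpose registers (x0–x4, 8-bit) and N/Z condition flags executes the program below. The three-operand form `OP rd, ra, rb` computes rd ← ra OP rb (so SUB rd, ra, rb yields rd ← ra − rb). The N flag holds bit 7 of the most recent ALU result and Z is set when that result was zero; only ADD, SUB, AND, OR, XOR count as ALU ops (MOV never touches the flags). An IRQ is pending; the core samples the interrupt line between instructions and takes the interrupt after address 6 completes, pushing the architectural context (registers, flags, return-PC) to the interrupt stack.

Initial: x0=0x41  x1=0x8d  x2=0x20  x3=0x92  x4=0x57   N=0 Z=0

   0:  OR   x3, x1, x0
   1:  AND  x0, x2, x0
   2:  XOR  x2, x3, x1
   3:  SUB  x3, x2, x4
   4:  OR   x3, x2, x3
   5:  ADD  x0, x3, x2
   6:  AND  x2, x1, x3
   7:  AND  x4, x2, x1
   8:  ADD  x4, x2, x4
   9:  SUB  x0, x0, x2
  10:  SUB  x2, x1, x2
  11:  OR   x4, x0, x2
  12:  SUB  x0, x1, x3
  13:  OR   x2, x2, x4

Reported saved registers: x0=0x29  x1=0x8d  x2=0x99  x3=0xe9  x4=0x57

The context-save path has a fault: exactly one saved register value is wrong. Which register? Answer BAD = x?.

after  0: x0=0x41 x1=0x8d x2=0x20 x3=0xcd x4=0x57  N=1 Z=0
after  1: x0=0x00 x1=0x8d x2=0x20 x3=0xcd x4=0x57  N=0 Z=1
after  2: x0=0x00 x1=0x8d x2=0x40 x3=0xcd x4=0x57  N=0 Z=0
after  3: x0=0x00 x1=0x8d x2=0x40 x3=0xe9 x4=0x57  N=1 Z=0
after  4: x0=0x00 x1=0x8d x2=0x40 x3=0xe9 x4=0x57  N=1 Z=0
after  5: x0=0x29 x1=0x8d x2=0x40 x3=0xe9 x4=0x57  N=0 Z=0
after  6: x0=0x29 x1=0x8d x2=0x89 x3=0xe9 x4=0x57  N=1 Z=0
-- IRQ taken; context saved, return-PC = 7 --
mismatch: x2: reported 0x99 vs actual 0x89

BAD = x2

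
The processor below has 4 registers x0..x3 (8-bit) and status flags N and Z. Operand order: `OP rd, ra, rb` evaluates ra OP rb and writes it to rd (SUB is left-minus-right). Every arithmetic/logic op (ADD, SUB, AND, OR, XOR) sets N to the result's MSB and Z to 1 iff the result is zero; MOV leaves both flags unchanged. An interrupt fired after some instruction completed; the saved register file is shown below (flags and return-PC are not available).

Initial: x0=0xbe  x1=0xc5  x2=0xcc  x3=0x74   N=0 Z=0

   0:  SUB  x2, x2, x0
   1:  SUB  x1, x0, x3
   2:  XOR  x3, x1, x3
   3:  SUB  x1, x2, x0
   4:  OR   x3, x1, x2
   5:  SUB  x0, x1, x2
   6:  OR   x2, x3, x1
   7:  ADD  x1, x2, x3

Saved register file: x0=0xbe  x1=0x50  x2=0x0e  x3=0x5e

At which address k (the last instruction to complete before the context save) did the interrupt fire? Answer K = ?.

K = 4

after  0: x0=0xbe x1=0xc5 x2=0x0e x3=0x74  N=0 Z=0
after  1: x0=0xbe x1=0x4a x2=0x0e x3=0x74  N=0 Z=0
after  2: x0=0xbe x1=0x4a x2=0x0e x3=0x3e  N=0 Z=0
after  3: x0=0xbe x1=0x50 x2=0x0e x3=0x3e  N=0 Z=0
after  4: x0=0xbe x1=0x50 x2=0x0e x3=0x5e  N=0 Z=0
-- IRQ taken; context saved, return-PC = 5 --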